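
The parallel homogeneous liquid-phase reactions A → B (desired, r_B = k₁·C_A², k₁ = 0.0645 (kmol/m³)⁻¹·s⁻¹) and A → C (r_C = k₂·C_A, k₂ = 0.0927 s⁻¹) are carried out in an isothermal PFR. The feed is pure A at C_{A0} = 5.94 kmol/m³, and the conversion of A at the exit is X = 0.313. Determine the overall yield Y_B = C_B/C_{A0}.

C_A = C_{A0}(1−X) = 4.081 kmol/m³.
Along a PFR/batch, dC_C/dC_A = −r_C/(r_B+r_C) = −k₂/(k₂+k₁·C_A).
Integrating from C_{A0} to C_A: C_C = (0.0927/0.0645)·ln[(0.0927+0.0645·5.94)/(0.0927+0.0645·4.08)] = 1.437·ln(0.4758/0.3559) = 0.4173 kmol/m³.
Then C_B = (C_{A0}−C_A) − C_C = 1.859 − 0.4173 = 1.442 kmol/m³.
Y_B = C_B/C_{A0} = 1.442/5.94 = 0.243.

0.243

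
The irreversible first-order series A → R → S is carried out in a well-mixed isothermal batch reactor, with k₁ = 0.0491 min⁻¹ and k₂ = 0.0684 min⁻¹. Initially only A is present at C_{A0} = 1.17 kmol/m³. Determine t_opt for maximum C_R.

17.2 min

For first-order series the maximum of C_R occurs at t_opt = ln(k₂/k₁)/(k₂−k₁).
= ln(0.0684/0.0491)/(0.0684−0.0491) = ln(1.393)/0.01930 = 0.3315/0.01930 = 17.2 min.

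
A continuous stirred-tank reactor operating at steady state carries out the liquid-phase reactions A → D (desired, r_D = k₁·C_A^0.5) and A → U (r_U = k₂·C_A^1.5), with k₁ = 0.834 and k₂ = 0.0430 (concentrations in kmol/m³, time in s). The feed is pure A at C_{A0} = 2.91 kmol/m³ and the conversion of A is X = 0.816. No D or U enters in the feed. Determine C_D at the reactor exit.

2.31 kmol/m³

Exit C_A = C_{A0}(1−X) = 2.91×0.184 = 0.5354 kmol/m³.
In a CSTR the entire volume is at exit conditions, so r_D = 0.834×0.5354^0.5 = 0.6103 and r_U = 0.0430×0.5354^1.5 = 0.01685.
Fraction of consumed A going to D: r_D/(r_D+r_U) = 0.9731.
C_D = 0.9731·C_{A0}·X = 0.9731×2.91×0.816 = 2.31 kmol/m³.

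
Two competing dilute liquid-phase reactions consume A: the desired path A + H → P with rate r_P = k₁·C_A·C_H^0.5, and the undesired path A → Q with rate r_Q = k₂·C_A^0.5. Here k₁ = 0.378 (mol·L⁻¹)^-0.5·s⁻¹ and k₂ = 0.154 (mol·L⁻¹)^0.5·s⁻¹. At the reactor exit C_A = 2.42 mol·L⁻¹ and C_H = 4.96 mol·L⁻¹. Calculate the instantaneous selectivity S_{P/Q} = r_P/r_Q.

S_{P/Q} = r_P/r_Q = (k₁·C_A·C_H^0.5)/(k₂·C_A^0.5) = (k₁/k₂)·C_A^0.5·C_H^0.5.
= (0.378×2.420×4.960^0.5) / (0.154×2.420^0.5) = 2.037/0.2396 = 8.50.
Since the desired path is higher order in A, keeping C_A high (PFR or concentrated feed) favours P.

8.50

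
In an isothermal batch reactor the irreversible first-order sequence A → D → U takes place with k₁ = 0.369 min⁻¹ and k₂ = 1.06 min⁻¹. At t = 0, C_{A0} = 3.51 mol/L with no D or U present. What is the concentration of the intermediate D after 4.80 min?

0.307 mol/L

The intermediate concentration in a first-order A→B→C sequence is C_D = k₁C_{A0}(e^(−k₁t) − e^(−k₂t))/(k₂−k₁).
e^(−k₁t) = e^(−0.369×4.80) = e^(−1.771) = 0.1701; e^(−k₂t) = e^(−5.088) = 0.006170.
C_D = 0.369×3.51/(1.06−0.369) × (0.1701−0.006170) = 1.874×0.1640 = 0.3073 mol/L.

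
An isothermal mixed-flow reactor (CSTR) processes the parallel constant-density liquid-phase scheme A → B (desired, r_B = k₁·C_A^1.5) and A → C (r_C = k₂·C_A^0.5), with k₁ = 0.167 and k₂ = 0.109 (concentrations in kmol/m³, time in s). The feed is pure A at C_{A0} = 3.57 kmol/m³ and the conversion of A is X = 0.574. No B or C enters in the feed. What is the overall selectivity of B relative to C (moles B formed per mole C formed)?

Exit C_A = C_{A0}(1−X) = 3.57×0.426 = 1.521 kmol/m³.
Rates in a CSTR are evaluated at the outlet concentration: r_B = 0.167×1.521^1.5 = 0.3132, r_C = 0.109×1.521^0.5 = 0.1344.
Overall selectivity = C_B/C_C = r_Bτ/(r_Cτ) = r_B/r_C = 2.33.

2.33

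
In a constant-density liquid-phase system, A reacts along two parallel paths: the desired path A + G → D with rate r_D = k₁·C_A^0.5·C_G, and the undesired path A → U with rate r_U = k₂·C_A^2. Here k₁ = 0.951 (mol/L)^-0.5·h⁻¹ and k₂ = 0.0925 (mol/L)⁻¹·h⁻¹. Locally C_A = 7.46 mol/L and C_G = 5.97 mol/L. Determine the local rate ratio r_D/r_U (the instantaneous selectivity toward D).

3.01

S_{D/U} = r_D/r_U = (k₁·C_A^0.5·C_G)/(k₂·C_A^2) = (k₁/k₂)·C_A^-1.5·C_G.
= (0.951×7.460^0.5×5.970) / (0.0925×7.460^2) = 15.51/5.148 = 3.01.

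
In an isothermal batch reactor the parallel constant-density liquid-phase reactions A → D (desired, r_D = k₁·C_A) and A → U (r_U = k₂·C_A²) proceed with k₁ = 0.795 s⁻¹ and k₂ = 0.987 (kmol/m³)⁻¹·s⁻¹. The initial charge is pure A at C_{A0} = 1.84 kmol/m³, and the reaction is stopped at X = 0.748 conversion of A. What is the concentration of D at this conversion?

C_A = C_{A0}(1−X) = 0.4637 kmol/m³.
Along a PFR/batch, dC_D/dC_A = −r_D/(r_D+r_U) = −k₁/(k₁+k₂·C_A).
Integrating from C_{A0} to C_A: C_D = (0.795/0.987)·ln[(0.795+0.987·1.84)/(0.795+0.987·0.464)] = 0.8055·ln(2.611/1.253) = 0.5916 kmol/m³.

0.592 kmol/m³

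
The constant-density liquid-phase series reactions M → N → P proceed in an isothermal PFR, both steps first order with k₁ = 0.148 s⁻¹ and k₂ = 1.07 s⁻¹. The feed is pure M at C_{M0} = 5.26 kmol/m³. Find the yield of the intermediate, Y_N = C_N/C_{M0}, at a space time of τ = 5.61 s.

For first-order series with pure M initially, C_N(τ) = k₁C_{M0}/(k₂−k₁)·(e^(−k₁τ) − e^(−k₂τ)).
e^(−k₁τ) = e^(−0.148×5.61) = e^(−0.8303) = 0.4359; e^(−k₂τ) = e^(−6.003) = 0.002472.
C_N = 0.148×5.26/(1.07−0.148) × (0.4359−0.002472) = 0.8443×0.4335 = 0.3660 kmol/m³.
Y_N = C_N/C_{M0} = 0.3660/5.26 = 0.0696.

0.0696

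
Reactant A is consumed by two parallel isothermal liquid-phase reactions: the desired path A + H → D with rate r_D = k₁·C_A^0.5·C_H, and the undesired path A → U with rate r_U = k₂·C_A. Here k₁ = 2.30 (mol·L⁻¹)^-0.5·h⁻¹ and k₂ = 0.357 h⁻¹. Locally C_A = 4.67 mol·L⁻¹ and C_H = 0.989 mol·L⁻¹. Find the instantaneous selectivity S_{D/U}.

2.95

S_{D/U} = r_D/r_U = (k₁·C_A^0.5·C_H)/(k₂·C_A) = (k₁/k₂)·C_A^-0.5·C_H.
= (2.30×4.670^0.5×0.9890) / (0.357×4.670) = 4.916/1.667 = 2.95.
The undesired path is higher order in A, so low C_A (CSTR or dilute feed) favours D.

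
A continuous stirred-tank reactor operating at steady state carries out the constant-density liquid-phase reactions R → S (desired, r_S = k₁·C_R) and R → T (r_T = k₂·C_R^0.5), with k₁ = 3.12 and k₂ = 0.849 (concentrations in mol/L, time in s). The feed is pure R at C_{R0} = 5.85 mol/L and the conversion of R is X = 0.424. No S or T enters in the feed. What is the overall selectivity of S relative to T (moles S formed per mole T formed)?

6.75

Exit C_R = C_{R0}(1−X) = 5.85×0.576 = 3.370 mol/L.
Rates in a CSTR are evaluated at the outlet concentration: r_S = 3.12×3.370 = 10.51, r_T = 0.849×3.370^0.5 = 1.558.
Overall selectivity = C_S/C_T = r_Sτ/(r_Tτ) = r_S/r_T = 6.75.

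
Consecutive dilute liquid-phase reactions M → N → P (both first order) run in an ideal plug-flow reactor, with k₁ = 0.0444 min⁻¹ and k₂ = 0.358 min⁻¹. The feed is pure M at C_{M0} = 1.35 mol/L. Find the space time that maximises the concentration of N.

6.66 min

Setting dC_N/dτ = 0 gives τ_opt = ln(k₂/k₁)/(k₂−k₁).
= ln(0.358/0.0444)/(0.358−0.0444) = ln(8.063)/0.3136 = 2.087/0.3136 = 6.66 min.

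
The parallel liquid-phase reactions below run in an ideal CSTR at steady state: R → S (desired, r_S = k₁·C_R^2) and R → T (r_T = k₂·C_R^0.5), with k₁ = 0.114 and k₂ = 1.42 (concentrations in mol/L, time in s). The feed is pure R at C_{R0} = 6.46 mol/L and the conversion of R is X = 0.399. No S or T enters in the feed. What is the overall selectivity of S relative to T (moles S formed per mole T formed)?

Exit C_R = C_{R0}(1−X) = 6.46×0.601 = 3.882 mol/L.
A CSTR operates uniformly at the exit composition, giving r_S = 1.718 and r_T = 2.798 (each k·C_R^n at C_R = 3.882).
Overall selectivity = C_S/C_T = r_Sτ/(r_Tτ) = r_S/r_T = 0.614.

0.614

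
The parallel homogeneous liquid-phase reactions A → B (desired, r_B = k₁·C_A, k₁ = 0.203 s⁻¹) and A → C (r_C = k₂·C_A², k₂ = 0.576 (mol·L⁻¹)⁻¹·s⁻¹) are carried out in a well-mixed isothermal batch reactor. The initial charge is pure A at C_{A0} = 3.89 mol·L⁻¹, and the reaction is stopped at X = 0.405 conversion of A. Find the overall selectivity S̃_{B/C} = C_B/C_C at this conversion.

0.116

C_A = C_{A0}(1−X) = 2.315 mol·L⁻¹.
Along a PFR/batch, dC_B/dC_A = −r_B/(r_B+r_C) = −k₁/(k₁+k₂·C_A).
Integrating from C_{A0} to C_A: C_B = (0.203/0.576)·ln[(0.203+0.576·3.89)/(0.203+0.576·2.31)] = 0.3524·ln(2.444/1.536) = 0.1636 mol·L⁻¹.
C_C = (C_{A0}−C_A)−C_B = 1.412 mol·L⁻¹; S̃_{B/C} = 0.1636/1.412 = 0.116.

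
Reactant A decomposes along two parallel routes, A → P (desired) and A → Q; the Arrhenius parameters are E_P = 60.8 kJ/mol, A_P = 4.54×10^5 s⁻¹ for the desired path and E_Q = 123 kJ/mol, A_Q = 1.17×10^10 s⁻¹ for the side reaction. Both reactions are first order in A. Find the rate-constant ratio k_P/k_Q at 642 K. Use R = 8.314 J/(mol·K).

k_P/k_Q = (A_P/A_Q)·exp[−(E_P−E_Q)/(RT)] = (A_P/A_Q)·exp[(E_Q−E_P)/(RT)].
(E_Q−E_P)/(RT) = (123−60.8)×10³/(8.314×642) = 62200/5338 = 11.65.
k_P/k_Q = (4.54×10^5/1.17×10^10)·exp(11.65) = 3.880×10^-5 × 1.151×10^5 = 4.46.

4.46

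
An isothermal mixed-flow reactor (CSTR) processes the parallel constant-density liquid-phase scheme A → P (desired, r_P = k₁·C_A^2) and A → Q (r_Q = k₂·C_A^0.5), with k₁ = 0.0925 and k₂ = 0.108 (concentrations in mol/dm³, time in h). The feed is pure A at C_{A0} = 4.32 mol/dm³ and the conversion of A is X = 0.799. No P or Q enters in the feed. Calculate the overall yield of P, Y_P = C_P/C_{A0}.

Exit C_A = C_{A0}(1−X) = 4.32×0.201 = 0.8683 mol/dm³.
Rates in a CSTR are evaluated at the outlet concentration: r_P = 0.0925×0.8683^2 = 0.06974, r_Q = 0.108×0.8683^0.5 = 0.1006.
Fraction of consumed A going to P: r_P/(r_P+r_Q) = 0.4093.
C_P = 0.4093·C_{A0}·X = 0.4093×4.32×0.799 = 1.41 mol/dm³; Y_P = C_P/C_{A0} = 0.327.

0.327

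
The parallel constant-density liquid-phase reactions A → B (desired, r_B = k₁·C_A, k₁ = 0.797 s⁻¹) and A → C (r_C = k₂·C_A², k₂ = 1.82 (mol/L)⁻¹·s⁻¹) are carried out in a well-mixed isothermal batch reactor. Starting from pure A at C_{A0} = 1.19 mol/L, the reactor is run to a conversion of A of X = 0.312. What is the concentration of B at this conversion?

0.113 mol/L

C_A = C_{A0}(1−X) = 0.8187 mol/L.
Along a PFR/batch, dC_B/dC_A = −r_B/(r_B+r_C) = −k₁/(k₁+k₂·C_A).
Integrating from C_{A0} to C_A: C_B = (0.797/1.82)·ln[(0.797+1.82·1.19)/(0.797+1.82·0.819)] = 0.4379·ln(2.963/2.287) = 0.1134 mol/L.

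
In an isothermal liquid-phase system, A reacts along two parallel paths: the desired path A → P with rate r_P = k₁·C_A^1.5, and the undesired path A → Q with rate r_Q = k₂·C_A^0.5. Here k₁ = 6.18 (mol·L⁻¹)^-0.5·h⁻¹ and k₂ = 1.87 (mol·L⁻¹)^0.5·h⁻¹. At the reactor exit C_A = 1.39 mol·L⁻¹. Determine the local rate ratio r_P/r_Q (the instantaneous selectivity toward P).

4.59

S_{P/Q} = r_P/r_Q = (k₁·C_A^1.5)/(k₂·C_A^0.5) = (k₁/k₂)·C_A.
= (6.18×1.390^1.5) / (1.87×1.390^0.5) = 10.13/2.205 = 4.59.
Since the desired path is higher order in A, keeping C_A high (PFR or concentrated feed) favours P.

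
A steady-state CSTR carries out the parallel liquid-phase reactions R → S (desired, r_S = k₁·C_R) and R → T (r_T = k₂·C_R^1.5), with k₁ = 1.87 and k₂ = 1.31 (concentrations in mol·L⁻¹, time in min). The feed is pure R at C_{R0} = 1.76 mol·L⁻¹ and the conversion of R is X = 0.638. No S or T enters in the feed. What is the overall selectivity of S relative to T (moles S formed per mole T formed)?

Exit C_R = C_{R0}(1−X) = 1.76×0.362 = 0.6371 mol·L⁻¹.
Rates in a CSTR are evaluated at the outlet concentration: r_S = 1.87×0.6371 = 1.191, r_T = 1.31×0.6371^1.5 = 0.6662.
Overall selectivity = C_S/C_T = r_Sτ/(r_Tτ) = r_S/r_T = 1.79.

1.79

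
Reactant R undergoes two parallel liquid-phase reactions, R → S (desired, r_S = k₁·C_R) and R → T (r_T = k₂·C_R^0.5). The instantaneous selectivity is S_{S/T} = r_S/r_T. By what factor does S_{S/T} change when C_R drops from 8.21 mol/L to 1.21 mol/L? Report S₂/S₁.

S_{S/T} = (k₁/k₂)·C_R^0.5, so S₂/S₁ = (C_{R,2}/C_{R,1})^0.5.
= (1.21/8.21)^0.5 = (0.1474)^0.5 = 0.384.

0.384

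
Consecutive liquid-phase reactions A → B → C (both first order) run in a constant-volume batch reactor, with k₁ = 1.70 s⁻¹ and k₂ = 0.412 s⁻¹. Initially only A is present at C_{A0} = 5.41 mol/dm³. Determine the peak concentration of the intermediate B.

At the optimum, C_{B,max}/C_{A0} = (k₁/k₂)^[k₂/(k₂−k₁)].
= (1.70/0.412)^(0.412/(0.412−1.70)) = (4.126)^(-0.3199) = 0.6355.
C_{B,max} = 0.6355×5.41 = 3.44 mol/dm³.

3.44 mol/dm³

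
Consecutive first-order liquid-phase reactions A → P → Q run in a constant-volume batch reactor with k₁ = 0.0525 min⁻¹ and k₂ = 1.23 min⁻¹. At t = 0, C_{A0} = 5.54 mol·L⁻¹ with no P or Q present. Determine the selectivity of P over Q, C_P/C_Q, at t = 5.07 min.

The intermediate concentration in a first-order A→B→C sequence is C_P = k₁C_{A0}(e^(−k₁t) − e^(−k₂t))/(k₂−k₁).
e^(−k₁t) = e^(−0.0525×5.07) = e^(−0.2662) = 0.7663; e^(−k₂t) = e^(−6.236) = 0.001957.
C_P = 0.0525×5.54/(1.23−0.0525) × (0.7663−0.001957) = 0.2470×0.7643 = 0.1888 mol·L⁻¹.
C_A = C_{A0}e^(−k₁t) = 4.245 mol·L⁻¹, so C_Q = C_{A0}−C_A−C_P = 1.106 mol·L⁻¹; C_P/C_Q = 0.171.

0.171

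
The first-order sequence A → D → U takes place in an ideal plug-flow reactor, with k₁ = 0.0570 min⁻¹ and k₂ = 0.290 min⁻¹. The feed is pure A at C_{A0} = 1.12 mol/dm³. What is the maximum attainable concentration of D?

At the optimum, C_{D,max}/C_{A0} = (k₁/k₂)^[k₂/(k₂−k₁)].
= (0.0570/0.290)^(0.290/(0.290−0.0570)) = (0.1966)^(1.245) = 0.1320.
C_{D,max} = 0.1320×1.12 = 0.148 mol/dm³.

0.148 mol/dm³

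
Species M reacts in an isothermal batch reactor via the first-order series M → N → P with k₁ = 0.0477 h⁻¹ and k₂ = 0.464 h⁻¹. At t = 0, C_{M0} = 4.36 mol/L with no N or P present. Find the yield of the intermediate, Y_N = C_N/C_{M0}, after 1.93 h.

0.0577

The intermediate concentration in a first-order A→B→C sequence is C_N = k₁C_{M0}(e^(−k₁t) − e^(−k₂t))/(k₂−k₁).
e^(−k₁t) = e^(−0.0477×1.93) = e^(−0.09206) = 0.9120; e^(−k₂t) = e^(−0.8955) = 0.4084.
C_N = 0.0477×4.36/(0.464−0.0477) × (0.9120−0.4084) = 0.4996×0.5037 = 0.2516 mol/L.
Y_N = C_N/C_{M0} = 0.2516/4.36 = 0.0577.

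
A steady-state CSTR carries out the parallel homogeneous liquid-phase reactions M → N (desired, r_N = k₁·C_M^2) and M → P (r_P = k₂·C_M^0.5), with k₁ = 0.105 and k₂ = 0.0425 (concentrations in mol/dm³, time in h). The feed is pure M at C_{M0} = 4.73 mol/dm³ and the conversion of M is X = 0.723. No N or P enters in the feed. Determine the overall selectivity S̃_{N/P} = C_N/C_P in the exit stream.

3.71

Exit C_M = C_{M0}(1−X) = 4.73×0.277 = 1.310 mol/dm³.
In a CSTR the entire volume is at exit conditions, so r_N = 0.105×1.310^2 = 0.1802 and r_P = 0.0425×1.310^0.5 = 0.04865.
Overall selectivity = C_N/C_P = r_Nτ/(r_Pτ) = r_N/r_P = 3.71.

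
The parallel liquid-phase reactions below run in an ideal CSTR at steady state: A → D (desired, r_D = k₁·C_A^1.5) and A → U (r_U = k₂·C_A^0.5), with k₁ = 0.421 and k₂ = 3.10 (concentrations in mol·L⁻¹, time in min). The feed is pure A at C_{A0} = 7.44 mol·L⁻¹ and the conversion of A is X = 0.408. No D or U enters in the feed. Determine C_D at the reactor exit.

1.14 mol·L⁻¹

Exit C_A = C_{A0}(1−X) = 7.44×0.592 = 4.404 mol·L⁻¹.
Rates in a CSTR are evaluated at the outlet concentration: r_D = 0.421×4.404^1.5 = 3.892, r_U = 3.10×4.404^0.5 = 6.506.
Fraction of consumed A going to D: r_D/(r_D+r_U) = 0.3743.
C_D = 0.3743·C_{A0}·X = 0.3743×7.44×0.408 = 1.14 mol·L⁻¹.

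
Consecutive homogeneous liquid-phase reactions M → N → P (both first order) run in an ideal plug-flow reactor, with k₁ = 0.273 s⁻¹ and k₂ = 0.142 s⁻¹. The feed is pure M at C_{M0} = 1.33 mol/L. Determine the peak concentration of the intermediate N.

0.655 mol/L

Evaluating C_N at τ_opt = ln(k₂/k₁)/(k₂−k₁) gives C_{N,max}/C_{M0} = (k₁/k₂)^[k₂/(k₂−k₁)].
= (0.273/0.142)^(0.142/(0.142−0.273)) = (1.923)^(-1.084) = 0.4924.
C_{N,max} = 0.4924×1.33 = 0.655 mol/L.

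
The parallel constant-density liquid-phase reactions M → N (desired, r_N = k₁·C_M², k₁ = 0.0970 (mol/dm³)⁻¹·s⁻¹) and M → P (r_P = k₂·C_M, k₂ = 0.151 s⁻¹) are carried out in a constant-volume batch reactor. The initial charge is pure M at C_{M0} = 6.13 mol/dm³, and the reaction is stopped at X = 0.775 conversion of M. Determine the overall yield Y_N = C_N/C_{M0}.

0.531

C_M = C_{M0}(1−X) = 1.379 mol/dm³.
Along a PFR/batch, dC_P/dC_M = −r_P/(r_N+r_P) = −k₂/(k₂+k₁·C_M).
Integrating from C_{M0} to C_M: C_P = (0.151/0.0970)·ln[(0.151+0.0970·6.13)/(0.151+0.0970·1.38)] = 1.557·ln(0.7456/0.2848) = 1.498 mol/dm³.
Then C_N = (C_{M0}−C_M) − C_P = 4.751 − 1.498 = 3.252 mol/dm³.
Y_N = C_N/C_{M0} = 3.252/6.13 = 0.531.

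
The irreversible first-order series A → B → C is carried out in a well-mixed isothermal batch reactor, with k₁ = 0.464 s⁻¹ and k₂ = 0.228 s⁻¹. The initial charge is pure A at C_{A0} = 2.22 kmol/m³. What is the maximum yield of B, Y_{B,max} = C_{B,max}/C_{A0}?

0.503

Evaluating C_B at t_opt = ln(k₂/k₁)/(k₂−k₁) gives C_{B,max}/C_{A0} = (k₁/k₂)^[k₂/(k₂−k₁)].
= (0.464/0.228)^(0.228/(0.228−0.464)) = (2.035)^(-0.9661) = 0.5034.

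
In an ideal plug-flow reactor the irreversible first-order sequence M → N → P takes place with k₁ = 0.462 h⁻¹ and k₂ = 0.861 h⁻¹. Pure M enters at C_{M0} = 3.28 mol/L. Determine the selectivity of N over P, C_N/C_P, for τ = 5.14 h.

0.115

For first-order series with pure M initially, C_N(τ) = k₁C_{M0}/(k₂−k₁)·(e^(−k₁τ) − e^(−k₂τ)).
e^(−k₁τ) = e^(−0.462×5.14) = e^(−2.375) = 0.09304; e^(−k₂τ) = e^(−4.426) = 0.01197.
C_N = 0.462×3.28/(0.861−0.462) × (0.09304−0.01197) = 3.798×0.08108 = 0.3079 mol/L.
C_M = C_{M0}e^(−k₁τ) = 0.3052 mol/L, so C_P = C_{M0}−C_M−C_N = 2.667 mol/L; C_N/C_P = 0.115.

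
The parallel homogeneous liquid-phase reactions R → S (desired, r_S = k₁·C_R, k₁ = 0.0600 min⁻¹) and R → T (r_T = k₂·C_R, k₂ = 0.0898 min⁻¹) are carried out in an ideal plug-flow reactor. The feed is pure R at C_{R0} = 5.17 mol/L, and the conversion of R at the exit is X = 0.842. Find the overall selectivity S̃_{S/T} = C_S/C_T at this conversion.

C_R = C_{R0}(1−X) = 0.8169 mol/L.
Both paths are first order in R, so the instantaneous fraction to S is constant: dC_S/d(−C_R) = k₁/(k₁+k₂) = 0.4005.
C_S = 0.4005·(C_{R0}−C_R) = 0.4005×4.353 = 1.74 mol/L.
C_T = (C_{R0}−C_R)−C_S = 2.610 mol/L; S̃_{S/T} = 1.744/2.610 = 0.668.

0.668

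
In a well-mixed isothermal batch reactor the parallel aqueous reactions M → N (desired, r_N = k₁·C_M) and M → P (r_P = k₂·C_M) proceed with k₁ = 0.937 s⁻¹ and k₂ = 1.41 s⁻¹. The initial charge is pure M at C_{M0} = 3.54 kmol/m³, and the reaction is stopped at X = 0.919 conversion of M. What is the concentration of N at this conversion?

C_M = C_{M0}(1−X) = 0.2867 kmol/m³.
Both paths are first order in M, so the instantaneous fraction to N is constant: dC_N/d(−C_M) = k₁/(k₁+k₂) = 0.3992.
C_N = 0.3992·(C_{M0}−C_M) = 0.3992×3.253 = 1.30 kmol/m³.

1.30 kmol/m³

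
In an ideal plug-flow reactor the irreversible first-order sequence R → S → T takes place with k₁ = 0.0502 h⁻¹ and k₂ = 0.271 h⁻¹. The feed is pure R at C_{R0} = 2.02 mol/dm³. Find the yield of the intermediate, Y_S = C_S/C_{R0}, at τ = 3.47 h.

0.102

The intermediate concentration in a first-order A→B→C sequence is C_S = k₁C_{R0}(e^(−k₁τ) − e^(−k₂τ))/(k₂−k₁).
e^(−k₁τ) = e^(−0.0502×3.47) = e^(−0.1742) = 0.8401; e^(−k₂τ) = e^(−0.9404) = 0.3905.
C_S = 0.0502×2.02/(0.271−0.0502) × (0.8401−0.3905) = 0.4593×0.4497 = 0.2065 mol/dm³.
Y_S = C_S/C_{R0} = 0.2065/2.02 = 0.102.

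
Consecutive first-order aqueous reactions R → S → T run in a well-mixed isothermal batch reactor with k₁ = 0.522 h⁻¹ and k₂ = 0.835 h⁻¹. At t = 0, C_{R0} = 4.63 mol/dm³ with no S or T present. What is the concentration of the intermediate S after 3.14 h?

0.938 mol/dm³

Solving the coupled first-order balances gives C_S(t) = [k₁/(k₂−k₁)]·C_{R0}·(e^(−k₁t) − e^(−k₂t)).
e^(−k₁t) = e^(−0.522×3.14) = e^(−1.639) = 0.1942; e^(−k₂t) = e^(−2.622) = 0.07266.
C_S = 0.522×4.63/(0.835−0.522) × (0.1942−0.07266) = 7.722×0.1215 = 0.9381 mol/dm³.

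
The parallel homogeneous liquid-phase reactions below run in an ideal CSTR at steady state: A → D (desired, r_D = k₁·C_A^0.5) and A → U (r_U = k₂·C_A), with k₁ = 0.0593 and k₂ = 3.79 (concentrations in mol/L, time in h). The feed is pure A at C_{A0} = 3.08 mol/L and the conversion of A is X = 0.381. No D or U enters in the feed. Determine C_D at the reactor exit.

Exit C_A = C_{A0}(1−X) = 3.08×0.619 = 1.907 mol/L.
Rates in a CSTR are evaluated at the outlet concentration: r_D = 0.0593×1.907^0.5 = 0.08188, r_U = 3.79×1.907 = 7.226.
Fraction of consumed A going to D: r_D/(r_D+r_U) = 0.01120.
C_D = 0.01120·C_{A0}·X = 0.01120×3.08×0.381 = 0.0131 mol/L.

0.0131 mol/L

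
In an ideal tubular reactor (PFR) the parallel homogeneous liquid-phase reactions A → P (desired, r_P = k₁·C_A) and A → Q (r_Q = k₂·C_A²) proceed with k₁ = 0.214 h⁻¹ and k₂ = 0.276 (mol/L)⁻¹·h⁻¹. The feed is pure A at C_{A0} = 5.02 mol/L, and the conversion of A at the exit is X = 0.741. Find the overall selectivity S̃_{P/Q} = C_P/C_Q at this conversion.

C_A = C_{A0}(1−X) = 1.300 mol/L.
Along a PFR/batch, dC_P/dC_A = −r_P/(r_P+r_Q) = −k₁/(k₁+k₂·C_A).
Integrating from C_{A0} to C_A: C_P = (0.214/0.276)·ln[(0.214+0.276·5.02)/(0.214+0.276·1.30)] = 0.7754·ln(1.600/0.5728) = 0.7962 mol/L.
C_Q = (C_{A0}−C_A)−C_P = 2.924 mol/L; S̃_{P/Q} = 0.7962/2.924 = 0.272.

0.272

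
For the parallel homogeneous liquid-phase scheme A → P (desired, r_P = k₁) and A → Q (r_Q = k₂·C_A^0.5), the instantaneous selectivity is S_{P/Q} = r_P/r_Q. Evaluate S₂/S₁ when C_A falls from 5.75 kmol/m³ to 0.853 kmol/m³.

S_{P/Q} = (k₁/k₂)·C_A^-0.5, so S₂/S₁ = (C_{A,2}/C_{A,1})^-0.5.
= (0.853/5.75)^(-0.5) = (0.1483)^(-0.5) = 2.60.
Selectivity toward P rises as C_A falls — low-concentration operation is favoured.

2.60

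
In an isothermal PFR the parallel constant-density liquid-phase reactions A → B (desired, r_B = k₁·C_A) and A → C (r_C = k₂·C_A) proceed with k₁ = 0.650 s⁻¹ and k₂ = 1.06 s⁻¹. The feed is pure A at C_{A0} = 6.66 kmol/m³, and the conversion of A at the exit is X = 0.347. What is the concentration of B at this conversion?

C_A = C_{A0}(1−X) = 4.349 kmol/m³.
Both paths are first order in A, so the instantaneous fraction to B is constant: dC_B/d(−C_A) = k₁/(k₁+k₂) = 0.3801.
C_B = 0.3801·(C_{A0}−C_A) = 0.3801×2.311 = 0.878 kmol/m³.

0.878 kmol/m³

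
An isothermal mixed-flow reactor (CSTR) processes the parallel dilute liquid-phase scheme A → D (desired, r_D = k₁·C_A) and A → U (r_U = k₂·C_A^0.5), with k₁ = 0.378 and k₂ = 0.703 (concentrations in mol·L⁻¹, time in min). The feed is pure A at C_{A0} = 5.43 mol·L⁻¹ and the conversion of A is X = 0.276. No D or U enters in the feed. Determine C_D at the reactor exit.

Exit C_A = C_{A0}(1−X) = 5.43×0.724 = 3.931 mol·L⁻¹.
A CSTR operates uniformly at the exit composition, giving r_D = 1.486 and r_U = 1.394 (each k·C_A^n at C_A = 3.931).
Fraction of consumed A going to D: r_D/(r_D+r_U) = 0.5160.
C_D = 0.5160·C_{A0}·X = 0.5160×5.43×0.276 = 0.773 mol·L⁻¹.

0.773 mol·L⁻¹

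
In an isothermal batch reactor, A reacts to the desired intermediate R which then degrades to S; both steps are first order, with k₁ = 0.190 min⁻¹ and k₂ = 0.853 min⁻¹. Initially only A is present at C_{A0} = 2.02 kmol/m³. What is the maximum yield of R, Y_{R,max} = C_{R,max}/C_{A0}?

For a first-order series the maximum intermediate yield is C_{R,max}/C_{A0} = (k₁/k₂)^[k₂/(k₂−k₁)].
= (0.190/0.853)^(0.853/(0.853−0.190)) = (0.2227)^(1.287) = 0.1448.

0.145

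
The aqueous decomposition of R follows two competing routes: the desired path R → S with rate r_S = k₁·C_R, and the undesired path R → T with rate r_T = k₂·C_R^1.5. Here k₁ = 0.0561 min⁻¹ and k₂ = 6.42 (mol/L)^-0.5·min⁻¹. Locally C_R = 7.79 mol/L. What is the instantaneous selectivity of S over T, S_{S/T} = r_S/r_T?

0.00313

S_{S/T} = r_S/r_T = (k₁·C_R)/(k₂·C_R^1.5) = (k₁/k₂)·C_R^-0.5.
= (0.0561×7.790) / (6.42×7.790^1.5) = 0.4370/139.6 = 0.00313.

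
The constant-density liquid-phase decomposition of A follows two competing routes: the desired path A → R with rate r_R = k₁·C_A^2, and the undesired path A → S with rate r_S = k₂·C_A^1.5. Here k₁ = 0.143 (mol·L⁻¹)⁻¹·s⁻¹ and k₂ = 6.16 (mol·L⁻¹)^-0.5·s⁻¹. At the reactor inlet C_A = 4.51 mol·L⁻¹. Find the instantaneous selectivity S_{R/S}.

S_{R/S} = r_R/r_S = (k₁·C_A^2)/(k₂·C_A^1.5) = (k₁/k₂)·C_A^0.5.
= (0.143×4.510^2) / (6.16×4.510^1.5) = 2.909/59.00 = 0.0493.
Since the desired path is higher order in A, keeping C_A high (PFR or concentrated feed) favours R.

0.0493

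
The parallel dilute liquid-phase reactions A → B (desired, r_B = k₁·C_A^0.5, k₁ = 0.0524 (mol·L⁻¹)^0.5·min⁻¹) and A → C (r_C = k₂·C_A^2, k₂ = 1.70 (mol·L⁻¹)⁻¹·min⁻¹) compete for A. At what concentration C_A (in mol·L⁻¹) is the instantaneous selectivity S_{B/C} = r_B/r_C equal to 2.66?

0.0512 mol·L⁻¹

S_{B/C} = (k₁/k₂)·C_A^-1.5 ⇒ C_A = (S·k₂/k₁)^(1/(-1.5)).
= (2.66×1.70/0.0524)^(-0.6667) = (86.30)^(-0.6667) = 0.0512 mol·L⁻¹.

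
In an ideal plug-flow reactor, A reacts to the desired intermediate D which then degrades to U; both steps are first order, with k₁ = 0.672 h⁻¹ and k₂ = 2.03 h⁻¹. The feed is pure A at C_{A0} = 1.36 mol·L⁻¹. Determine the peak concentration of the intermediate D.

0.261 mol·L⁻¹

At the optimum, C_{D,max}/C_{A0} = (k₁/k₂)^[k₂/(k₂−k₁)].
= (0.672/2.03)^(2.03/(2.03−0.672)) = (0.3310)^(1.495) = 0.1916.
C_{D,max} = 0.1916×1.36 = 0.261 mol·L⁻¹.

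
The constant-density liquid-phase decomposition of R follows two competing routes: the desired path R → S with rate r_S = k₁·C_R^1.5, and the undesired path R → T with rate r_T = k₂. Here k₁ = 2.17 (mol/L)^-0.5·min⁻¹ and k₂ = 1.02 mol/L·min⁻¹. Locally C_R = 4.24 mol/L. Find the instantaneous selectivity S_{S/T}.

18.6

S_{S/T} = r_S/r_T = (k₁·C_R^1.5)/(k₂) = (k₁/k₂)·C_R^1.5.
= (2.17×4.240^1.5) / (1.02) = 18.95/1.020 = 18.6.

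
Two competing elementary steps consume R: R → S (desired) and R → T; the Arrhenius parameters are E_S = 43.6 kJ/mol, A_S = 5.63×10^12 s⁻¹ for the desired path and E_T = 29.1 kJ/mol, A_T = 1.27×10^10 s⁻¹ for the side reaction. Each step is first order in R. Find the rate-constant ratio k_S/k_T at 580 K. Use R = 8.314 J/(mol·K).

With equal orders, S_{S/T} = k_S/k_T = (A_S/A_T)·exp[(E_T−E_S)/(RT)].
(E_T−E_S)/(RT) = (29.1−43.6)×10³/(8.314×580) = -14500/4822 = -3.007.
k_S/k_T = (5.63×10^12/1.27×10^10)·exp(-3.007) = 443.3 × 0.04944 = 21.9.
Since E_S > E_T, raising the temperature improves selectivity toward S.

21.9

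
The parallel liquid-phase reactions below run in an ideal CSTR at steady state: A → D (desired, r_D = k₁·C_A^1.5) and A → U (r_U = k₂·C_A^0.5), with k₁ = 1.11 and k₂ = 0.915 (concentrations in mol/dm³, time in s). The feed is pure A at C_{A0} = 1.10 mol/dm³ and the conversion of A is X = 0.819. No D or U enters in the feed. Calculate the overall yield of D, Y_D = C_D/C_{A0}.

Exit C_A = C_{A0}(1−X) = 1.10×0.181 = 0.1991 mol/dm³.
Rates in a CSTR are evaluated at the outlet concentration: r_D = 1.11×0.1991^1.5 = 0.09861, r_U = 0.915×0.1991^0.5 = 0.4083.
Fraction of consumed A going to D: r_D/(r_D+r_U) = 0.1945.
C_D = 0.1945·C_{A0}·X = 0.1945×1.10×0.819 = 0.175 mol/dm³; Y_D = C_D/C_{A0} = 0.159.

0.159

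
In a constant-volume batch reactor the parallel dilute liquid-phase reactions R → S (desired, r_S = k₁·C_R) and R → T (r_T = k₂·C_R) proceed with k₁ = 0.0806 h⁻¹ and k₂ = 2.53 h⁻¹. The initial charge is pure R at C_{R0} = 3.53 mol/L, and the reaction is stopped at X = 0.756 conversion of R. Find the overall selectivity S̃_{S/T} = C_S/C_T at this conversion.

C_R = C_{R0}(1−X) = 0.8613 mol/L.
Both paths are first order in R, so the instantaneous fraction to S is constant: dC_S/d(−C_R) = k₁/(k₁+k₂) = 0.03087.
C_S = 0.03087·(C_{R0}−C_R) = 0.03087×2.669 = 0.0824 mol/L.
C_T = (C_{R0}−C_R)−C_S = 2.586 mol/L; S̃_{S/T} = 0.08239/2.586 = 0.0319.

0.0319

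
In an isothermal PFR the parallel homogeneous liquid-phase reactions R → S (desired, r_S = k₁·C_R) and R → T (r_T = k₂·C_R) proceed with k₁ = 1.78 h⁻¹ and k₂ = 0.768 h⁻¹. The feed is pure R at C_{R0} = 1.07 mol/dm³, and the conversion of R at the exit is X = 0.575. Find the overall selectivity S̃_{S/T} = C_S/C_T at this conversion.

C_R = C_{R0}(1−X) = 0.4548 mol/dm³.
Both paths are first order in R, so the instantaneous fraction to S is constant: dC_S/d(−C_R) = k₁/(k₁+k₂) = 0.6986.
C_S = 0.6986·(C_{R0}−C_R) = 0.6986×0.6152 = 0.430 mol/dm³.
C_T = (C_{R0}−C_R)−C_S = 0.1854 mol/dm³; S̃_{S/T} = 0.4298/0.1854 = 2.32.

2.32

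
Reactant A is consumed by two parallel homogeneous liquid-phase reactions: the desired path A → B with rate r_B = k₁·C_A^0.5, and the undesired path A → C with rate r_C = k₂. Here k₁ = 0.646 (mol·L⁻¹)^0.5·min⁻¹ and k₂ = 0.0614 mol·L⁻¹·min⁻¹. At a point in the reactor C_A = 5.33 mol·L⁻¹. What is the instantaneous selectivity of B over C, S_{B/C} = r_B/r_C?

S_{B/C} = r_B/r_C = (k₁·C_A^0.5)/(k₂) = (k₁/k₂)·C_A^0.5.
= (0.646×5.330^0.5) / (0.0614) = 1.491/0.06140 = 24.3.

24.3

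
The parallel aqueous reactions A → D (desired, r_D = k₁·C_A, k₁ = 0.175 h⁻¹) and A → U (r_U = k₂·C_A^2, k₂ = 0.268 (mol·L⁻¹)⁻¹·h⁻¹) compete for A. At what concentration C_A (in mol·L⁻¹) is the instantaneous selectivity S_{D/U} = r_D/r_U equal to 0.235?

S_{D/U} = (k₁/k₂)·C_A⁻¹ ⇒ C_A = (S·k₂/k₁)^(-1).
= (0.235×0.268/0.175)^(-1) = (0.3599)^(-1) = 2.78 mol·L⁻¹.

2.78 mol·L⁻¹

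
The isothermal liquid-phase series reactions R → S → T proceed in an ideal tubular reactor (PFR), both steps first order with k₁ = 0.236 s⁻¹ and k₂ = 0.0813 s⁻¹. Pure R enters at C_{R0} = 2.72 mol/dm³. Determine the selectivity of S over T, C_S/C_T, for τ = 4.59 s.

Solving the coupled first-order balances gives C_S(τ) = [k₁/(k₂−k₁)]·C_{R0}·(e^(−k₁τ) − e^(−k₂τ)).
e^(−k₁τ) = e^(−0.236×4.59) = e^(−1.083) = 0.3385; e^(−k₂τ) = e^(−0.3732) = 0.6886.
C_S = 0.236×2.72/(0.0813−0.236) × (0.3385−0.6886) = (-4.149)×(-0.3501) = 1.453 mol/dm³.
C_R = C_{R0}e^(−k₁τ) = 0.9207 mol/dm³, so C_T = C_{R0}−C_R−C_S = 0.3468 mol/dm³; C_S/C_T = 4.19.

4.19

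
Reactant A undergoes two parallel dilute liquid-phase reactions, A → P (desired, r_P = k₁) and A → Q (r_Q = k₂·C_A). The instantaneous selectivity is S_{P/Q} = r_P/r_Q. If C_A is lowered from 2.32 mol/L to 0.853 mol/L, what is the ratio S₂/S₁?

2.72

S_{P/Q} = (k₁/k₂)·C_A⁻¹, so S₂/S₁ = (C_{A,2}/C_{A,1})⁻¹.
= 2.32/0.853 = 2.72.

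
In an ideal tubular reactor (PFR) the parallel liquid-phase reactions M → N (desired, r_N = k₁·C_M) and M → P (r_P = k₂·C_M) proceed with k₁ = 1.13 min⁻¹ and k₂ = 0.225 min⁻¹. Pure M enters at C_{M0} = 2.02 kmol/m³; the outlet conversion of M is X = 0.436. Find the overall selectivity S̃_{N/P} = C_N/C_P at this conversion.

C_M = C_{M0}(1−X) = 1.139 kmol/m³.
Both paths are first order in M, so the instantaneous fraction to N is constant: dC_N/d(−C_M) = k₁/(k₁+k₂) = 0.8339.
C_N = 0.8339·(C_{M0}−C_M) = 0.8339×0.8807 = 0.734 kmol/m³.
C_P = (C_{M0}−C_M)−C_N = 0.1462 kmol/m³; S̃_{N/P} = 0.7345/0.1462 = 5.02.

5.02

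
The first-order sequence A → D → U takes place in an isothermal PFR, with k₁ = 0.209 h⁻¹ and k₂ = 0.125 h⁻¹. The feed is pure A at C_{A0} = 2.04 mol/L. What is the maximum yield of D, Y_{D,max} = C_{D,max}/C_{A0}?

At the optimum, C_{D,max}/C_{A0} = (k₁/k₂)^[k₂/(k₂−k₁)].
= (0.209/0.125)^(0.125/(0.125−0.209)) = (1.672)^(-1.488) = 0.4654.

0.465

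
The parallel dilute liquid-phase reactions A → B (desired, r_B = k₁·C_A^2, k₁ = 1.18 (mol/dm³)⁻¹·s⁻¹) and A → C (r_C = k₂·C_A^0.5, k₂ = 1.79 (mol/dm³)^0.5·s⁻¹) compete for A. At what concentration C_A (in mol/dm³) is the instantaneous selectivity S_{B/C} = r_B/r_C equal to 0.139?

S_{B/C} = (k₁/k₂)·C_A^1.5 ⇒ C_A = (S·k₂/k₁)^(1/1.5).
= (0.139×1.79/1.18)^(0.6667) = (0.2109)^(0.6667) = 0.354 mol/dm³.

0.354 mol/dm³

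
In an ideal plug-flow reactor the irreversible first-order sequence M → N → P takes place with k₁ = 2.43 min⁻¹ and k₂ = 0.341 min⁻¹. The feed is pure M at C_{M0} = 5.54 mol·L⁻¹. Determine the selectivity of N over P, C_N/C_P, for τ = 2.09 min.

Solving the coupled first-order balances gives C_N(τ) = [k₁/(k₂−k₁)]·C_{M0}·(e^(−k₁τ) − e^(−k₂τ)).
e^(−k₁τ) = e^(−2.43×2.09) = e^(−5.079) = 0.006228; e^(−k₂τ) = e^(−0.7127) = 0.4903.
C_N = 2.43×5.54/(0.341−2.43) × (0.006228−0.4903) = (-6.444)×(-0.4841) = 3.120 mol·L⁻¹.
C_M = C_{M0}e^(−k₁τ) = 0.03450 mol·L⁻¹, so C_P = C_{M0}−C_M−C_N = 2.386 mol·L⁻¹; C_N/C_P = 1.31.

1.31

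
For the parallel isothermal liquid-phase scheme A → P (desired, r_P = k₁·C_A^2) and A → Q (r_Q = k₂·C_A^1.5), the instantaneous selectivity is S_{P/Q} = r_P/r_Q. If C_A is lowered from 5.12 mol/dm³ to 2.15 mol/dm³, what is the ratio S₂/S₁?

0.648

S_{P/Q} = (k₁/k₂)·C_A^0.5, so S₂/S₁ = (C_{A,2}/C_{A,1})^0.5.
= (2.15/5.12)^0.5 = (0.4199)^0.5 = 0.648.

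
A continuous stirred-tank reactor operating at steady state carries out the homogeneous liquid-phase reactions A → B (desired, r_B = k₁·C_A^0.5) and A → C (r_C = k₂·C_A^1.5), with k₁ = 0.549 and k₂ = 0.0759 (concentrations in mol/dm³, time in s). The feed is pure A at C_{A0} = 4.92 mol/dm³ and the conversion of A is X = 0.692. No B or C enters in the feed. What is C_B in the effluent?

Exit C_A = C_{A0}(1−X) = 4.92×0.308 = 1.515 mol/dm³.
A CSTR operates uniformly at the exit composition, giving r_B = 0.6758 and r_C = 0.1416 (each k·C_A^n at C_A = 1.515).
Fraction of consumed A going to B: r_B/(r_B+r_C) = 0.8268.
C_B = 0.8268·C_{A0}·X = 0.8268×4.92×0.692 = 2.81 mol/dm³.

2.81 mol/dm³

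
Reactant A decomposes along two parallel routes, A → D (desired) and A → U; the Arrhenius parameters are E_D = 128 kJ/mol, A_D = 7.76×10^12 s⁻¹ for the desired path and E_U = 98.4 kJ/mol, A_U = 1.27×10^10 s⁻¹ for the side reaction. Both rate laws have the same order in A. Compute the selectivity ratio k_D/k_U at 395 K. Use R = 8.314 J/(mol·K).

Since both paths have the same order in A, the concentration cancels and S_{D/U} = k_D/k_U = (A_D/A_U)·exp[(E_U−E_D)/(RT)].
(E_U−E_D)/(RT) = (98.4−128)×10³/(8.314×395) = -29600/3284 = -9.013.
k_D/k_U = (7.76×10^12/1.27×10^10)·exp(-9.013) = 611.0 × 1.218×10^-4 = 0.0744.
Since E_D > E_U, raising the temperature improves selectivity toward D.

0.0744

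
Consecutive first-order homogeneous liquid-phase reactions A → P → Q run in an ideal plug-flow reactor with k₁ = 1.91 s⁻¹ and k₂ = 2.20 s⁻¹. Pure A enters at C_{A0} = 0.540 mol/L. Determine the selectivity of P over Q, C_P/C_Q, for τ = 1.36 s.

For first-order series with pure A initially, C_P(τ) = k₁C_{A0}/(k₂−k₁)·(e^(−k₁τ) − e^(−k₂τ)).
e^(−k₁τ) = e^(−1.91×1.36) = e^(−2.598) = 0.07445; e^(−k₂τ) = e^(−2.992) = 0.05019.
C_P = 1.91×0.540/(2.20−1.91) × (0.07445−0.05019) = 3.557×0.02427 = 0.08630 mol/L.
C_A = C_{A0}e^(−k₁τ) = 0.04020 mol/L, so C_Q = C_{A0}−C_A−C_P = 0.4135 mol/L; C_P/C_Q = 0.209.

0.209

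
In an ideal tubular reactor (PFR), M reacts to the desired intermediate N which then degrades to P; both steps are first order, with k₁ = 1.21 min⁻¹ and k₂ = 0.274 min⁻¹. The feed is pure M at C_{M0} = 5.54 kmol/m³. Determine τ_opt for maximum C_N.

1.59 min

Setting dC_N/dτ = 0 gives τ_opt = ln(k₂/k₁)/(k₂−k₁).
= ln(0.274/1.21)/(0.274−1.21) = ln(0.2264)/-0.9360 = -1.485/-0.9360 = 1.59 min.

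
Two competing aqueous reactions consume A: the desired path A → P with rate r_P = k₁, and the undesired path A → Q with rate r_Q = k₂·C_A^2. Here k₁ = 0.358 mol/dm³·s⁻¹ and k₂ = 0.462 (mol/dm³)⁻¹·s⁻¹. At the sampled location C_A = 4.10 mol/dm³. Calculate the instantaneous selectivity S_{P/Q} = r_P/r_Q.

S_{P/Q} = r_P/r_Q = (k₁)/(k₂·C_A^2) = (k₁/k₂)·C_A^-2.
= (0.358) / (0.462×4.100^2) = 0.3580/7.766 = 0.0461.
The undesired path is higher order in A, so low C_A (CSTR or dilute feed) favours P.

0.0461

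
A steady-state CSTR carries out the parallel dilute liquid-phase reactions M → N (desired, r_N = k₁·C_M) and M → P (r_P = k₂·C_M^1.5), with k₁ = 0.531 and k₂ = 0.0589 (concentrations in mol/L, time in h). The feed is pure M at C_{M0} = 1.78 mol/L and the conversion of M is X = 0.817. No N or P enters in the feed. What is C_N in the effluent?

Exit C_M = C_{M0}(1−X) = 1.78×0.183 = 0.3257 mol/L.
In a CSTR the entire volume is at exit conditions, so r_N = 0.531×0.3257 = 0.1730 and r_P = 0.0589×0.3257^1.5 = 0.01095.
Fraction of consumed M going to N: r_N/(r_N+r_P) = 0.9405.
C_N = 0.9405·C_{M0}·X = 0.9405×1.78×0.817 = 1.37 mol/L.

1.37 mol/L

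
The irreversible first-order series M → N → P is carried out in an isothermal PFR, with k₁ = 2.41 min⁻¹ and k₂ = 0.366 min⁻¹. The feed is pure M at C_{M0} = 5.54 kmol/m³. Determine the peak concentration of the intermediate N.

Evaluating C_N at τ_opt = ln(k₂/k₁)/(k₂−k₁) gives C_{N,max}/C_{M0} = (k₁/k₂)^[k₂/(k₂−k₁)].
= (2.41/0.366)^(0.366/(0.366−2.41)) = (6.585)^(-0.1791) = 0.7136.
C_{N,max} = 0.7136×5.54 = 3.95 kmol/m³.

3.95 kmol/m³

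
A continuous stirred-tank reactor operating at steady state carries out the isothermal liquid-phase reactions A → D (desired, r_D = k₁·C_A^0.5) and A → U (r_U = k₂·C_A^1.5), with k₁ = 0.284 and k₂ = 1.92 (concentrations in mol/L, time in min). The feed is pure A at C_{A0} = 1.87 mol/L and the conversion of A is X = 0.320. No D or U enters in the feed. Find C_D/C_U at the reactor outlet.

Exit C_A = C_{A0}(1−X) = 1.87×0.680 = 1.272 mol/L.
A CSTR operates uniformly at the exit composition, giving r_D = 0.3203 and r_U = 2.753 (each k·C_A^n at C_A = 1.272).
Overall selectivity = C_D/C_U = r_Dτ/(r_Uτ) = r_D/r_U = 0.116.

0.116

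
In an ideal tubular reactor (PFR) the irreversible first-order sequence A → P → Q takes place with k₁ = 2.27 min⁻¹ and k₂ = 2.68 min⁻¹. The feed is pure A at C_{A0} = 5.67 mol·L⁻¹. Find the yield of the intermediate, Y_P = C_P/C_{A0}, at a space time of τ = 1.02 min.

0.187

The intermediate concentration in a first-order A→B→C sequence is C_P = k₁C_{A0}(e^(−k₁τ) − e^(−k₂τ))/(k₂−k₁).
e^(−k₁τ) = e^(−2.27×1.02) = e^(−2.315) = 0.09873; e^(−k₂τ) = e^(−2.734) = 0.06498.
C_P = 2.27×5.67/(2.68−2.27) × (0.09873−0.06498) = 31.39×0.03374 = 1.059 mol·L⁻¹.
Y_P = C_P/C_{A0} = 1.059/5.67 = 0.187.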